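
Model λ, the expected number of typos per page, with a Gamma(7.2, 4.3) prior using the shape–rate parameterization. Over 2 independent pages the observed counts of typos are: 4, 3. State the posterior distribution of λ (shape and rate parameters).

Total count ∑xᵢ = 7 over n = 2 pages.
Gamma is conjugate to the Poisson likelihood: posterior is Gamma(shape = 7.2+7 = 14.2, rate = 4.3+2 = 6.3).

Posterior: Gamma(shape=14.2, rate=6.3)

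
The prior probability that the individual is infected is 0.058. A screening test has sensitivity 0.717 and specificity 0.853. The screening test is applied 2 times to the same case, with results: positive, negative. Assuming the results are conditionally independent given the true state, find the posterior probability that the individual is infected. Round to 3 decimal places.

With H the event that the individual is infected, the joint likelihood of the observed sequence is P(data|H) = 0.717·0.283 = 0.20291 and P(data|¬H) = 0.147·0.853 = 0.12539.
Bayes: P(H|data) = 0.058·0.20291 / (0.058·0.20291 + 0.942·0.12539) = 0.011769/0.12989 = 0.0906.

Posterior P(H) ≈ 0.091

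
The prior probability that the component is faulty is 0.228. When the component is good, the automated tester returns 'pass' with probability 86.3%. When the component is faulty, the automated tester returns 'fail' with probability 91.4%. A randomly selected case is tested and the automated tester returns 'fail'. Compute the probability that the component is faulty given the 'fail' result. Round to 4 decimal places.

Let H be the event that the component is faulty. P(H) = 0.228, so P(¬H) = 0.772. With E the 'fail' result, P(E|H) = 0.914 and P(E|¬H) = 0.137.
P(E) = 0.914·0.228 + 0.137·0.772 = 0.20839 + 0.10576 = 0.31416.
By Bayes' theorem, P(H|E) = 0.20839 / 0.31416 = 0.6633.

P(H | E) ≈ 0.6633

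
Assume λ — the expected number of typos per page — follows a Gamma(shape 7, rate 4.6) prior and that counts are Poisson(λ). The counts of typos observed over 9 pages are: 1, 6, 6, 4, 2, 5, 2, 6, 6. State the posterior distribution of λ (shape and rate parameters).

Posterior: Gamma(shape=45, rate=13.6)

The Poisson likelihood adds the total count to the shape and the number of exposure periods to the rate. Here ∑xᵢ = 38 and n = 9, so shape 7→45 and rate 4.6→13.6.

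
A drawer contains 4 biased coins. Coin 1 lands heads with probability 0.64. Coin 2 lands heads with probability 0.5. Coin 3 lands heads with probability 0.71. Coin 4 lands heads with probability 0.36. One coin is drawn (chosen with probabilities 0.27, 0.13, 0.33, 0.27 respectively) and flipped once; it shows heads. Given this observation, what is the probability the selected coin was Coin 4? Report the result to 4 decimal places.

P(heads|C1) = 0.64; P(heads|C2) = 0.5; P(heads|C3) = 0.71; P(heads|C4) = 0.36.
Prior × likelihood for each source: 0.27·0.64=0.1728, 0.13·0.5=0.06500, 0.33·0.71=0.2343, 0.27·0.36=0.09720. Summing gives P(heads) = 0.56930.
P(Coin 4 | heads) = 0.09720 / 0.56930 = 0.1707.

Posterior probability ≈ 0.1707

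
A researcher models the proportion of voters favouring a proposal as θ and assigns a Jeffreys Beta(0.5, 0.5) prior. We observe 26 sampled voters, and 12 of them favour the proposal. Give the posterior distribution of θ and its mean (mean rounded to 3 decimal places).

The binomial likelihood is conjugate to the Beta prior: with 12 successes and 14 failures, the posterior is Beta(0.5+12, 0.5+14) = Beta(12.5, 14.5).
E[θ | data] = 12.5/(12.5+14.5) = 0.463.

Posterior: Beta(12.5, 14.5); mean ≈ 0.463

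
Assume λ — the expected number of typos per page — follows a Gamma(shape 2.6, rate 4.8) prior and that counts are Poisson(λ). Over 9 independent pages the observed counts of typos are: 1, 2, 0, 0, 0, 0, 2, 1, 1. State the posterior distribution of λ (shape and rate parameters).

Posterior: Gamma(shape=9.6, rate=13.8)

Total count ∑xᵢ = 7 over n = 9 pages.
Gamma is conjugate to the Poisson likelihood: posterior is Gamma(shape = 2.6+7 = 9.6, rate = 4.8+9 = 13.8).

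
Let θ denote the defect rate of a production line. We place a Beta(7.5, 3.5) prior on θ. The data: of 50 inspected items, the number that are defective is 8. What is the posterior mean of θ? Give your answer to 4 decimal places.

The binomial likelihood is conjugate to the Beta prior: with 8 successes and 42 failures, the posterior is Beta(7.5+8, 3.5+42) = Beta(15.5, 45.5).
E[θ | data] = 15.5/(15.5+45.5) = 0.2541.

Posterior mean ≈ 0.2541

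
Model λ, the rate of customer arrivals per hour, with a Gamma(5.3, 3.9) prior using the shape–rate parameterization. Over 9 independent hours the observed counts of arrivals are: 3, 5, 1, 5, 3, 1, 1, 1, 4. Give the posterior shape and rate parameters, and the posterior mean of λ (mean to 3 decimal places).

Posterior: Gamma(shape=29.3, rate=12.9); mean ≈ 2.271

The Poisson likelihood adds the total count to the shape and the number of exposure periods to the rate. Here ∑xᵢ = 24 and n = 9, so shape 5.3→29.3 and rate 3.9→12.9.
E[λ | data] = 29.3/12.9 = 2.271.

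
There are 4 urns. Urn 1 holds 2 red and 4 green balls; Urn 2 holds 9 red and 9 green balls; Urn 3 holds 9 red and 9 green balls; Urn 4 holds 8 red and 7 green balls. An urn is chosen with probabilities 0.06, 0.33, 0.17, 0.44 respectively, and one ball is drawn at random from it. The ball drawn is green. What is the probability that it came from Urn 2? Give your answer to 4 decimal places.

Tabulate prior·likelihood by source: [1] prior 0.06, lik 0.6667, product 0.04000; [2] prior 0.33, lik 0.5, product 0.1650; [3] prior 0.17, lik 0.5, product 0.08500; [4] prior 0.44, lik 0.4667, product 0.2053.
Normalizing constant = 0.49533; the posterior for Urn 2 is its product over the sum, 0.1650/0.49533 = 0.3331.

Posterior probability ≈ 0.3331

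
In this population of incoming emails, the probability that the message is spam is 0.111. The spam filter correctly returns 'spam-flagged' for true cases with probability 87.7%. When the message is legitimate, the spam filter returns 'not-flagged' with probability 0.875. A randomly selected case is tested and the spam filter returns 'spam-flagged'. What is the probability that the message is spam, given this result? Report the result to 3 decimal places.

P(H | E) ≈ 0.467

Write H for 'the message is spam'. Prior odds H:¬H = 0.111/0.889 = 0.12486. For the 'spam-flagged' outcome, the likelihood ratio is 0.877/0.125 = 7.0160.
Posterior odds = 0.12486 × 7.0160 = 0.87601, so P(H|E) = 0.87601/(1+0.87601) = 0.467.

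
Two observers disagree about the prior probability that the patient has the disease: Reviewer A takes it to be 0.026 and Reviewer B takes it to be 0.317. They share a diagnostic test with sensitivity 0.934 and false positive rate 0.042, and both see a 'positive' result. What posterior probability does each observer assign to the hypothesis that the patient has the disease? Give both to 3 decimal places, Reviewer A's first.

Reviewer A: 0.372; Reviewer B: 0.912

P('+'|H) = 0.934, P('+'|¬H) = 0.042.
Reviewer A: numerator 0.934·0.026 = 0.024284; evidence = 0.024284+0.042·0.974 = 0.065192; posterior = 0.372.
Reviewer B: numerator 0.934·0.317 = 0.29608; evidence = 0.29608+0.042·0.683 = 0.32476; posterior = 0.912.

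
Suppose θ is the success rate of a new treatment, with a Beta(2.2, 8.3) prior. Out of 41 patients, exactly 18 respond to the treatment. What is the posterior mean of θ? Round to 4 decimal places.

Posterior mean ≈ 0.3922

Observing 18 successes and 23 failures updates Beta(2.2, 8.3) by adding the success and failure counts to the two shape parameters: α = 2.2+18 = 20.2, β = 8.3+23 = 31.3.
Posterior mean = α/(α+β) = 20.2/51.5 = 0.3922.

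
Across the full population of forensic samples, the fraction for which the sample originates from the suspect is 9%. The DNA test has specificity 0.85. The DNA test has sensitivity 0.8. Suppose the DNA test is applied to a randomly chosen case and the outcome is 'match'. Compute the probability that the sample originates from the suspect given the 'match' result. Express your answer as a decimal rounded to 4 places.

P(H | E) ≈ 0.3453

Let H be the event that the sample originates from the suspect. P(H) = 0.09, so P(¬H) = 0.91. With E the 'match' result, P(E|H) = 0.8 and P(E|¬H) = 0.15.
P(E) = 0.8·0.09 + 0.15·0.91 = 0.072000 + 0.13650 = 0.20850.
By Bayes' theorem, P(H|E) = 0.072000 / 0.20850 = 0.3453.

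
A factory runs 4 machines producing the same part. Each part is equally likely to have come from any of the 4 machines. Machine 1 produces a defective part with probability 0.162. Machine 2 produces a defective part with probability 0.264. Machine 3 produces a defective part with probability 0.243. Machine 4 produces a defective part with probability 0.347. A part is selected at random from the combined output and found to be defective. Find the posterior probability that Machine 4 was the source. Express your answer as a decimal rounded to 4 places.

P(defective|M1) = 0.162; P(defective|M2) = 0.264; P(defective|M3) = 0.243; P(defective|M4) = 0.347.
Prior × likelihood for each source: 0.25·0.162=0.04050, 0.25·0.264=0.06600, 0.25·0.243=0.06075, 0.25·0.347=0.08675. Summing gives P(defective) = 0.25400.
P(Machine 4 | defective) = 0.08675 / 0.25400 = 0.3415.

Posterior probability ≈ 0.3415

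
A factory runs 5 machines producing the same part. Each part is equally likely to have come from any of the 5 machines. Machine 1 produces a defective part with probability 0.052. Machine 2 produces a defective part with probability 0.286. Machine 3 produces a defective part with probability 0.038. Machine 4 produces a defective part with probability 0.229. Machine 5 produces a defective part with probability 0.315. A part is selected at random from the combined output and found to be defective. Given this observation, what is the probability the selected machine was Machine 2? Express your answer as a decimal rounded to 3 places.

Posterior probability ≈ 0.311

Tabulate prior·likelihood by source: [1] prior 0.2, lik 0.052, product 0.01040; [2] prior 0.2, lik 0.286, product 0.05720; [3] prior 0.2, lik 0.038, product 0.007600; [4] prior 0.2, lik 0.229, product 0.04580; [5] prior 0.2, lik 0.315, product 0.06300.
Normalizing constant = 0.18400; the posterior for Machine 2 is its product over the sum, 0.05720/0.18400 = 0.311.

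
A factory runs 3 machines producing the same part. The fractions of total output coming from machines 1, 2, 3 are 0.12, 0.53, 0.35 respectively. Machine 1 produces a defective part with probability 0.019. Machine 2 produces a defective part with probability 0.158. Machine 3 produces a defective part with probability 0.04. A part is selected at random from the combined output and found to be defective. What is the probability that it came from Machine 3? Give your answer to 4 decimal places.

Posterior probability ≈ 0.1400

P(defective|M1) = 0.019; P(defective|M2) = 0.158; P(defective|M3) = 0.04.
Prior × likelihood for each source: 0.12·0.019=0.002280, 0.53·0.158=0.08374, 0.35·0.04=0.01400. Summing gives P(defective) = 0.10002.
P(Machine 3 | defective) = 0.01400 / 0.10002 = 0.1400.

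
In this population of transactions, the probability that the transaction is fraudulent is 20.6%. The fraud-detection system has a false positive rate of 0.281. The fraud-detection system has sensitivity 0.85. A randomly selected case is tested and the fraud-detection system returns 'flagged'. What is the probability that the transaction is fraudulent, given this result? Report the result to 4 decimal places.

P(H | E) ≈ 0.4397

Write H for 'the transaction is fraudulent'. Prior odds H:¬H = 0.206/0.794 = 0.25945. For the 'flagged' outcome, the likelihood ratio is 0.85/0.281 = 3.0249.
Posterior odds = 0.25945 × 3.0249 = 0.78480, so P(H|E) = 0.78480/(1+0.78480) = 0.4397.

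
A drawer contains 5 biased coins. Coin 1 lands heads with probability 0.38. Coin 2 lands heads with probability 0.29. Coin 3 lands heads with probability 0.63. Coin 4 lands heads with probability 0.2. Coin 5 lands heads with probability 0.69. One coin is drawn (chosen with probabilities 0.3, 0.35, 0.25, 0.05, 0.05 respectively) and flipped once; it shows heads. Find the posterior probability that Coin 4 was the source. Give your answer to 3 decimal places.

Tabulate prior·likelihood by source: [1] prior 0.3, lik 0.38, product 0.1140; [2] prior 0.35, lik 0.29, product 0.1015; [3] prior 0.25, lik 0.63, product 0.1575; [4] prior 0.05, lik 0.2, product 0.01000; [5] prior 0.05, lik 0.69, product 0.03450.
Normalizing constant = 0.41750; the posterior for Coin 4 is its product over the sum, 0.01000/0.41750 = 0.024.

Posterior probability ≈ 0.024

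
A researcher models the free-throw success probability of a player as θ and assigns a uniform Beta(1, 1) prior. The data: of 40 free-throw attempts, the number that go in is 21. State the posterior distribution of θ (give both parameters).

Posterior: Beta(22, 20)

Observing 21 successes and 19 failures updates Beta(1, 1) by adding the success and failure counts to the two shape parameters: α = 1+21 = 22, β = 1+19 = 20.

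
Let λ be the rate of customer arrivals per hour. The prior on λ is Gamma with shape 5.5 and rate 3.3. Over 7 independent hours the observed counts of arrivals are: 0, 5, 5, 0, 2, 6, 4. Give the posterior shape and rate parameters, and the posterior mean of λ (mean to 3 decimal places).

Posterior: Gamma(shape=27.5, rate=10.3); mean ≈ 2.670

Total count ∑xᵢ = 22 over n = 7 hours.
Gamma is conjugate to the Poisson likelihood: posterior is Gamma(shape = 5.5+22 = 27.5, rate = 3.3+7 = 10.3).
Posterior mean = shape/rate = 27.5/10.3 = 2.670.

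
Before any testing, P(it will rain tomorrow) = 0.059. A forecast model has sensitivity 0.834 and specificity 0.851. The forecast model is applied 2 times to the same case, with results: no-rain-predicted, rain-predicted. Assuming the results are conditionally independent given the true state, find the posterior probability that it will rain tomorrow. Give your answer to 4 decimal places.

Posterior P(H) ≈ 0.0641

With H the event that it will rain tomorrow, the joint likelihood of the observed sequence is P(data|H) = 0.166·0.834 = 0.13844 and P(data|¬H) = 0.851·0.149 = 0.12680.
Bayes: P(H|data) = 0.059·0.13844 / (0.059·0.13844 + 0.941·0.12680) = 0.0081682/0.12749 = 0.0641.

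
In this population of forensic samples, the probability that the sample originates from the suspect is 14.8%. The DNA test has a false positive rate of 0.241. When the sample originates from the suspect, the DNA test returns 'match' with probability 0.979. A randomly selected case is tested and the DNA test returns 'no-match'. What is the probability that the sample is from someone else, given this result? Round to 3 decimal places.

P(¬H | E) ≈ 0.995

Let H be the event that the sample originates from the suspect. P(H) = 0.148, so P(¬H) = 0.852. With E the 'no-match' result, P(E|H) = 0.021 and P(E|¬H) = 0.759.
P(E) = 0.021·0.148 + 0.759·0.852 = 0.0031080 + 0.64667 = 0.64978.
By Bayes' theorem, P(H|E) = 0.0031080 / 0.64978 = 0.005. Hence P(¬H|E) = 1 − 0.005 = 0.995.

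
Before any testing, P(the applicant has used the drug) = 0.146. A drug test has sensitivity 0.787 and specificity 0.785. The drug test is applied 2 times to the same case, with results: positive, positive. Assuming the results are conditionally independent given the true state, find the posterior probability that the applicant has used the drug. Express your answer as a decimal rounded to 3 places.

Posterior P(H) ≈ 0.696

With H the event that the applicant has used the drug, the joint likelihood of the observed sequence is P(data|H) = 0.787·0.787 = 0.61937 and P(data|¬H) = 0.215·0.215 = 0.046225.
Bayes: P(H|data) = 0.146·0.61937 / (0.146·0.61937 + 0.854·0.046225) = 0.090428/0.12990 = 0.6961.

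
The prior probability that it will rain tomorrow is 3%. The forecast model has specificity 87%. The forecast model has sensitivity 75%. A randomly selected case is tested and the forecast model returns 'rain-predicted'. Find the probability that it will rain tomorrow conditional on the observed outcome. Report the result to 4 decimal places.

Write H for 'it will rain tomorrow'. Prior odds H:¬H = 0.03/0.97 = 0.030928. For the 'rain-predicted' outcome, the likelihood ratio is 0.75/0.13 = 5.7692.
Posterior odds = 0.030928 × 5.7692 = 0.17843, so P(H|E) = 0.17843/(1+0.17843) = 0.1514.

P(H | E) ≈ 0.1514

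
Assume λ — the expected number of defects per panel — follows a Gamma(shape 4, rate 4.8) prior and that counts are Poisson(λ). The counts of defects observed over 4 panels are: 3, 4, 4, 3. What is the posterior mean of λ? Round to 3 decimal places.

Posterior mean ≈ 2.045

The Poisson likelihood adds the total count to the shape and the number of exposure periods to the rate. Here ∑xᵢ = 14 and n = 4, so shape 4→18 and rate 4.8→8.8.
Posterior mean = shape/rate = 18/8.8 = 2.045.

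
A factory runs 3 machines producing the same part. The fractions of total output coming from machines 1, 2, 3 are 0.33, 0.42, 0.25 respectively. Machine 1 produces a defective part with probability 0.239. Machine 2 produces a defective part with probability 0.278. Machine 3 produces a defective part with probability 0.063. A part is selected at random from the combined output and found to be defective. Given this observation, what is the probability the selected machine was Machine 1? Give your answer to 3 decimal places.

Posterior probability ≈ 0.373

P(defective|M1) = 0.239; P(defective|M2) = 0.278; P(defective|M3) = 0.063.
Prior × likelihood for each source: 0.33·0.239=0.07887, 0.42·0.278=0.1168, 0.25·0.063=0.01575. Summing gives P(defective) = 0.21138.
P(Machine 1 | defective) = 0.07887 / 0.21138 = 0.373.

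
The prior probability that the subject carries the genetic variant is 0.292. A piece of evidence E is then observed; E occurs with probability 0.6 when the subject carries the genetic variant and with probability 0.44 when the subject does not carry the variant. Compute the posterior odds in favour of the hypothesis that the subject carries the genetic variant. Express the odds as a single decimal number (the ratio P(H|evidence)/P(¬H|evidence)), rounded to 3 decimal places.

Posterior odds ≈ 0.562

Prior odds = 0.292/(1−0.292) = 0.41243. In log-odds, ln(0.41243) = -0.88569.
Add log likelihood ratio: ln(1.3636) = 0.31015.
Posterior log-odds = -0.57554, so posterior odds = exp(-0.57554) = 0.56240.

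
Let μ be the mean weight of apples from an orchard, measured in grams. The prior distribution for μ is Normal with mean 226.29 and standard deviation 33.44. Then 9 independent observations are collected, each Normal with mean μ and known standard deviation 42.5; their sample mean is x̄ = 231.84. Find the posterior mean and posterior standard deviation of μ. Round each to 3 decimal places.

Prior precision 1/τ₀² = 1/33.44² = 0.00089427; data precision n/σ² = 9/42.5² = 0.00498270.
Posterior precision = 0.00089427 + 0.00498270 = 0.00587697, giving posterior SD = 1/√0.00587697 = 13.044.
Posterior mean = (0.00089427·226.29 + 0.00498270·231.84) / 0.00587697 = 230.995.

Posterior mean ≈ 230.995; posterior SD ≈ 13.044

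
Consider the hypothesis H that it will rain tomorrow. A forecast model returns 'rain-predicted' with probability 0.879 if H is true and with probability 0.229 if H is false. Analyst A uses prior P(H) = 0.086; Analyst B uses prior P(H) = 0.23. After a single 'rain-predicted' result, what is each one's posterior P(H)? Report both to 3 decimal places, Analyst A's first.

Analyst A: 0.265; Analyst B: 0.534

The likelihood ratio for a 'rain-predicted' result is 0.879/0.229 = 3.8384.
Analyst A: prior odds 0.086/0.914 = 0.094092; posterior odds 0.36116; posterior probability 0.265.
Analyst B: prior odds 0.23/0.77 = 0.29870; posterior odds 1.1465; posterior probability 0.534.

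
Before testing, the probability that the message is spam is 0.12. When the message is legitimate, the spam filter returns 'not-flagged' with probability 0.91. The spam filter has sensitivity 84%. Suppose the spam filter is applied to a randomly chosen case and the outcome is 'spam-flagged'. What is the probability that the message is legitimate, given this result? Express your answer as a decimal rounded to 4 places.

Let H be the event that the message is spam. P(H) = 0.12, so P(¬H) = 0.88. With E the 'spam-flagged' result, P(E|H) = 0.84 and P(E|¬H) = 0.09.
P(E) = 0.84·0.12 + 0.09·0.88 = 0.10080 + 0.079200 = 0.18000.
By Bayes' theorem, P(H|E) = 0.10080 / 0.18000 = 0.5600. Hence P(¬H|E) = 1 − 0.5600 = 0.4400.

P(¬H | E) ≈ 0.4400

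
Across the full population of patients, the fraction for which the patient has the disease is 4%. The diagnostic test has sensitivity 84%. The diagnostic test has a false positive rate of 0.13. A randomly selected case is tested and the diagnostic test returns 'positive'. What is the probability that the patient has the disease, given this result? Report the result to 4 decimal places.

Let H be the event that the patient has the disease. P(H) = 0.04, so P(¬H) = 0.96. With E the 'positive' result, P(E|H) = 0.84 and P(E|¬H) = 0.13.
P(E) = 0.84·0.04 + 0.13·0.96 = 0.033600 + 0.12480 = 0.15840.
By Bayes' theorem, P(H|E) = 0.033600 / 0.15840 = 0.2121.

P(H | E) ≈ 0.2121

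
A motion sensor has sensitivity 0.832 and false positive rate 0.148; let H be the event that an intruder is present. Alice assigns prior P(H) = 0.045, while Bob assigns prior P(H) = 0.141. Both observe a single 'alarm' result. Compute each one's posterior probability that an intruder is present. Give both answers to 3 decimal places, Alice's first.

P('+'|H) = 0.832, P('+'|¬H) = 0.148.
Alice: numerator 0.832·0.045 = 0.037440; evidence = 0.037440+0.148·0.955 = 0.17878; posterior = 0.209.
Bob: numerator 0.832·0.141 = 0.11731; evidence = 0.11731+0.148·0.859 = 0.24444; posterior = 0.480.

Alice: 0.209; Bob: 0.480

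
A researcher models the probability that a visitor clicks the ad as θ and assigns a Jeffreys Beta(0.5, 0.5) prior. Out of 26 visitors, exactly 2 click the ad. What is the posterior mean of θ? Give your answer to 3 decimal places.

Posterior mean ≈ 0.093

The binomial likelihood is conjugate to the Beta prior: with 2 successes and 24 failures, the posterior is Beta(0.5+2, 0.5+24) = Beta(2.5, 24.5).
E[θ | data] = 2.5/(2.5+24.5) = 0.093.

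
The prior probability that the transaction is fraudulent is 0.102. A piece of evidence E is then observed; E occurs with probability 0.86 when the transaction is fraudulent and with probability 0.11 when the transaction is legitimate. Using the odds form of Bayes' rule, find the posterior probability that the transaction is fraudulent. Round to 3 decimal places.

Posterior probability ≈ 0.470

Prior odds = 0.102/(1−0.102) = 0.11359. In log-odds, ln(0.11359) = -2.1752.
Add log likelihood ratio: ln(7.8182) = 2.0565.
Posterior log-odds = -0.11875, so posterior odds = exp(-0.11875) = 0.88803. Converting, P(H|E) = 0.88803/1.8880 = 0.470.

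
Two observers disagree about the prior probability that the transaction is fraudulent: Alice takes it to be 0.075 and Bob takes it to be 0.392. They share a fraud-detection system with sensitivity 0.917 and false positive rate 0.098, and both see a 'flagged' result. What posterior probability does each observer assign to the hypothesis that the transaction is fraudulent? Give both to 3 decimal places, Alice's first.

P('+'|H) = 0.917, P('+'|¬H) = 0.098.
Alice: numerator 0.917·0.075 = 0.068775; evidence = 0.068775+0.098·0.925 = 0.15943; posterior = 0.431.
Bob: numerator 0.917·0.392 = 0.35946; evidence = 0.35946+0.098·0.608 = 0.41905; posterior = 0.858.

Alice: 0.431; Bob: 0.858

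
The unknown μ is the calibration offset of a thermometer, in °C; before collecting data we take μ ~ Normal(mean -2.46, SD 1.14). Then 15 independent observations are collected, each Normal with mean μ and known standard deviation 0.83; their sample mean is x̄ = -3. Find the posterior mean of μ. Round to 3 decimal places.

With known σ, the Normal prior is conjugate. Weight on the data is w = (n/σ²)/(n/σ² + 1/τ₀²) = 21.7738/(21.7738+0.769468) = 0.96587.
Posterior mean = w·x̄ + (1−w)·μ₀ = 0.96587·-3 + 0.034133·-2.46 = -2.982.

Posterior mean ≈ -2.982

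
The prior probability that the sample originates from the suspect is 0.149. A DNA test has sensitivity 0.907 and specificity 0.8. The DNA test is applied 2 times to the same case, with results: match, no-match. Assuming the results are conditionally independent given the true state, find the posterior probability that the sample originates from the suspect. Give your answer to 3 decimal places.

Let H be the event that the sample originates from the suspect; start with P(H) = 0.149. P('match'|H) = 0.907, P('match'|¬H) = 0.2.
Update on result 1 ('match'): P(H) ← 0.907·0.1490 / (0.907·0.1490 + 0.2·0.8510) = 0.13514/0.30534 = 0.4426.
Update on result 2 ('no-match'): P(H) ← 0.093·0.4426 / (0.093·0.4426 + 0.8·0.5574) = 0.041161/0.48709 = 0.0845.

Posterior P(H) ≈ 0.085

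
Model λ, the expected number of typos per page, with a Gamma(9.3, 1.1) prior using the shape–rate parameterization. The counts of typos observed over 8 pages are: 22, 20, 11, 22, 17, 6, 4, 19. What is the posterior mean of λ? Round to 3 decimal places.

Posterior mean ≈ 14.319

Total count ∑xᵢ = 121 over n = 8 pages.
Gamma is conjugate to the Poisson likelihood: posterior is Gamma(shape = 9.3+121 = 130.3, rate = 1.1+8 = 9.1).
E[λ | data] = 130.3/9.1 = 14.319.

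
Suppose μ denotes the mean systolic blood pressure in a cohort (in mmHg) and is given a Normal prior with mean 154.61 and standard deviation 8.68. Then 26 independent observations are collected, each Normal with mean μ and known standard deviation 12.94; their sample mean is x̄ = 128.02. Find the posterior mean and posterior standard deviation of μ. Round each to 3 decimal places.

Posterior mean ≈ 130.114; posterior SD ≈ 2.436

With known σ, the Normal prior is conjugate. Weight on the data is w = (n/σ²)/(n/σ² + 1/τ₀²) = 0.155276/(0.155276+0.0132727) = 0.92125.
Posterior mean = w·x̄ + (1−w)·μ₀ = 0.92125·128.02 + 0.078747·154.61 = 130.114. Posterior variance = 1/(0.155276+0.0132727) = 5.93300, so SD = 2.436.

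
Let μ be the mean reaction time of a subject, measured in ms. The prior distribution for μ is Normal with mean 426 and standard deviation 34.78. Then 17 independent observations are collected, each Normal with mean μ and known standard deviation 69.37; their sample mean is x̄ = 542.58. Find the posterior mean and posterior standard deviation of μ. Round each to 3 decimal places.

Posterior mean ≈ 520.472; posterior SD ≈ 15.146

Prior precision 1/τ₀² = 1/34.78² = 0.00082669; data precision n/σ² = 17/69.37² = 0.00353269.
Posterior precision = 0.00082669 + 0.00353269 = 0.00435938, giving posterior SD = 1/√0.00435938 = 15.146.
Posterior mean = (0.00082669·426 + 0.00353269·542.58) / 0.00435938 = 520.472.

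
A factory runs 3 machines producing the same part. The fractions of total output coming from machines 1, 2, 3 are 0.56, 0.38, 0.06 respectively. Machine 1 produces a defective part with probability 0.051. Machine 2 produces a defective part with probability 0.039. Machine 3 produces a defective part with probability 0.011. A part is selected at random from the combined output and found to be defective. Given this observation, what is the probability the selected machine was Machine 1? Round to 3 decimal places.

Posterior probability ≈ 0.649

P(defective|M1) = 0.051; P(defective|M2) = 0.039; P(defective|M3) = 0.011.
Prior × likelihood for each source: 0.56·0.051=0.02856, 0.38·0.039=0.01482, 0.06·0.011=0.0006600. Summing gives P(defective) = 0.044040.
P(Machine 1 | defective) = 0.02856 / 0.044040 = 0.649.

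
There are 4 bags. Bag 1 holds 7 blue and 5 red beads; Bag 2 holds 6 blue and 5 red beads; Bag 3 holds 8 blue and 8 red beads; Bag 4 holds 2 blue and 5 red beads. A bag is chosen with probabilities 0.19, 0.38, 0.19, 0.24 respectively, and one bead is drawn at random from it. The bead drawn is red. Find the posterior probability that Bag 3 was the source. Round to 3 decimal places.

Tabulate prior·likelihood by source: [1] prior 0.19, lik 0.4167, product 0.07917; [2] prior 0.38, lik 0.4545, product 0.1727; [3] prior 0.19, lik 0.5, product 0.09500; [4] prior 0.24, lik 0.7143, product 0.1714.
Normalizing constant = 0.51832; the posterior for Bag 3 is its product over the sum, 0.09500/0.51832 = 0.183.

Posterior probability ≈ 0.183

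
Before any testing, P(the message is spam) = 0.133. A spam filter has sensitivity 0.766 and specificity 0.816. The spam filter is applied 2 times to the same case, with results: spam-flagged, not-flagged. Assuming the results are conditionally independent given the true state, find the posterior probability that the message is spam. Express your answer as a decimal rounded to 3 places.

Let H be the event that the message is spam; start with P(H) = 0.133. P('spam-flagged'|H) = 0.766, P('spam-flagged'|¬H) = 0.184.
Update on result 1 ('spam-flagged'): P(H) ← 0.766·0.1330 / (0.766·0.1330 + 0.184·0.8670) = 0.10188/0.26141 = 0.3897.
Update on result 2 ('not-flagged'): P(H) ← 0.234·0.3897 / (0.234·0.3897 + 0.816·0.6103) = 0.091197/0.58918 = 0.1548.

Posterior P(H) ≈ 0.155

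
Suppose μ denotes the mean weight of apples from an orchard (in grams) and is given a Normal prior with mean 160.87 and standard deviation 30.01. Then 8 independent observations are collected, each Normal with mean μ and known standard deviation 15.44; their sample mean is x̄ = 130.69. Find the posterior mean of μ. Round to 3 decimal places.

Prior precision 1/τ₀² = 1/30.01² = 0.00111037; data precision n/σ² = 8/15.44² = 0.0335579.
Posterior precision = 0.00111037 + 0.0335579 = 0.0346683.
Posterior mean = (0.00111037·160.87 + 0.0335579·130.69) / 0.0346683 = 131.657.

Posterior mean ≈ 131.657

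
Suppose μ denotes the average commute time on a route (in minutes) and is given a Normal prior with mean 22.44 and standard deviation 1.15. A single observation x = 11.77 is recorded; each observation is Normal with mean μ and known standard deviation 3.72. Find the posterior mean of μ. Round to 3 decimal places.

With known σ, the Normal prior is conjugate. Weight on the data is w = (n/σ²)/(n/σ² + 1/τ₀²) = 0.0722627/(0.0722627+0.756144) = 0.087231.
Posterior mean = w·x̄ + (1−w)·μ₀ = 0.087231·11.77 + 0.91277·22.44 = 21.509.

Posterior mean ≈ 21.509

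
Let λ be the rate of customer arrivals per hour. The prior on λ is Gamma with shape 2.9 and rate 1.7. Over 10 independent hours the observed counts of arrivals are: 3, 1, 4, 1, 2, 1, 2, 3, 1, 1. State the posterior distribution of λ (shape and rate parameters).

The Poisson likelihood adds the total count to the shape and the number of exposure periods to the rate. Here ∑xᵢ = 19 and n = 10, so shape 2.9→21.9 and rate 1.7→11.7.

Posterior: Gamma(shape=21.9, rate=11.7)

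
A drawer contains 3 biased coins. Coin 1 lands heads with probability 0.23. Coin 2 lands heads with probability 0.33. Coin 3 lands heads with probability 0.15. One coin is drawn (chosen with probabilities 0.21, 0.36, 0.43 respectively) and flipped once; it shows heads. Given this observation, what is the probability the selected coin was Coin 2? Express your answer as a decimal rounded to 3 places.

Posterior probability ≈ 0.513

P(heads|C1) = 0.23; P(heads|C2) = 0.33; P(heads|C3) = 0.15.
Prior × likelihood for each source: 0.21·0.23=0.04830, 0.36·0.33=0.1188, 0.43·0.15=0.06450. Summing gives P(heads) = 0.23160.
P(Coin 2 | heads) = 0.1188 / 0.23160 = 0.513.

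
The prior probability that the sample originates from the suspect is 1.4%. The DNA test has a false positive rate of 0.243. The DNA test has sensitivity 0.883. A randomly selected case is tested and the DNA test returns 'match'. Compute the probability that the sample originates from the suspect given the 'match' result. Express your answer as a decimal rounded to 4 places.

Write H for 'the sample originates from the suspect'. Prior odds H:¬H = 0.014/0.986 = 0.014199. For the 'match' outcome, the likelihood ratio is 0.883/0.243 = 3.6337.
Posterior odds = 0.014199 × 3.6337 = 0.051595, so P(H|E) = 0.051595/(1+0.051595) = 0.0491.

P(H | E) ≈ 0.0491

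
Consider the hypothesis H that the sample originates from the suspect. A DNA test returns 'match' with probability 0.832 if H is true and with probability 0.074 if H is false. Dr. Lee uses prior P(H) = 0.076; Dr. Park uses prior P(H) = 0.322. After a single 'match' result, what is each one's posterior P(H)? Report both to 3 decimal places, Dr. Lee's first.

Dr. Lee: 0.480; Dr. Park: 0.842

The likelihood ratio for a 'match' result is 0.832/0.074 = 11.243.
Dr. Lee: prior odds 0.076/0.924 = 0.082251; posterior odds 0.92477; posterior probability 0.480.
Dr. Park: prior odds 0.322/0.678 = 0.47493; posterior odds 5.3397; posterior probability 0.842.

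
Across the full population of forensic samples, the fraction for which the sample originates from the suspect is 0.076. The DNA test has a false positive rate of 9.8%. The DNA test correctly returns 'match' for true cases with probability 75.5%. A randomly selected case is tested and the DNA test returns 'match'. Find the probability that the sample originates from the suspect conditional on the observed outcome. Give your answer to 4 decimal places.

P(H | E) ≈ 0.3879

Write H for 'the sample originates from the suspect'. Prior odds H:¬H = 0.076/0.924 = 0.082251. For the 'match' outcome, the likelihood ratio is 0.755/0.098 = 7.7041.
Posterior odds = 0.082251 × 7.7041 = 0.63367, so P(H|E) = 0.63367/(1+0.63367) = 0.3879.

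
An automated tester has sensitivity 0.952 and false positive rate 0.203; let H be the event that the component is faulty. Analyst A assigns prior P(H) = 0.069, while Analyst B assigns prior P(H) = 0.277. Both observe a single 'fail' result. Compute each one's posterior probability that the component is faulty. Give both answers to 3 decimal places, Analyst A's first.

The likelihood ratio for a 'fail' result is 0.952/0.203 = 4.6897.
Analyst A: prior odds 0.069/0.931 = 0.074114; posterior odds 0.34757; posterior probability 0.258.
Analyst B: prior odds 0.277/0.723 = 0.38313; posterior odds 1.7967; posterior probability 0.642.

Analyst A: 0.258; Analyst B: 0.642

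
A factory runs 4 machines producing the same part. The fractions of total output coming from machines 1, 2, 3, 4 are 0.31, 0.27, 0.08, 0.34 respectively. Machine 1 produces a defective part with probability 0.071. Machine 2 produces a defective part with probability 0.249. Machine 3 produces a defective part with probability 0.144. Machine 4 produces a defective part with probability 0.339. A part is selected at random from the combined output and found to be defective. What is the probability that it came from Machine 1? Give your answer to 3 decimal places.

Posterior probability ≈ 0.102

Tabulate prior·likelihood by source: [1] prior 0.31, lik 0.071, product 0.02201; [2] prior 0.27, lik 0.249, product 0.06723; [3] prior 0.08, lik 0.144, product 0.01152; [4] prior 0.34, lik 0.339, product 0.1153.
Normalizing constant = 0.21602; the posterior for Machine 1 is its product over the sum, 0.02201/0.21602 = 0.102.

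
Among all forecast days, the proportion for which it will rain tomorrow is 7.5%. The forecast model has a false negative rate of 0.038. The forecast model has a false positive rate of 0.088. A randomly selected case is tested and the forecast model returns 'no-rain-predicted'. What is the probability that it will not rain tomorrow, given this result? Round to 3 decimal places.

Write H for 'it will rain tomorrow'. Prior odds H:¬H = 0.075/0.925 = 0.081081. For the 'no-rain-predicted' outcome, the likelihood ratio is 0.038/0.912 = 0.041667.
Posterior odds = 0.081081 × 0.041667 = 0.0033784, so P(H|E) = 0.0033784/(1+0.0033784) = 0.003. Then P(¬H|E) = 1 − 0.003 = 0.997.

P(¬H | E) ≈ 0.997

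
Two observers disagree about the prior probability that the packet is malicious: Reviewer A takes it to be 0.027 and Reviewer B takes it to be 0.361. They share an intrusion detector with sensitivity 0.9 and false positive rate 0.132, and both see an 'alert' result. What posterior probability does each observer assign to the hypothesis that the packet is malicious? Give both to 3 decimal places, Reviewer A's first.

The likelihood ratio for an 'alert' result is 0.9/0.132 = 6.8182.
Reviewer A: prior odds 0.027/0.973 = 0.027749; posterior odds 0.18920; posterior probability 0.159.
Reviewer B: prior odds 0.361/0.639 = 0.56495; posterior odds 3.8519; posterior probability 0.794.

Reviewer A: 0.159; Reviewer B: 0.794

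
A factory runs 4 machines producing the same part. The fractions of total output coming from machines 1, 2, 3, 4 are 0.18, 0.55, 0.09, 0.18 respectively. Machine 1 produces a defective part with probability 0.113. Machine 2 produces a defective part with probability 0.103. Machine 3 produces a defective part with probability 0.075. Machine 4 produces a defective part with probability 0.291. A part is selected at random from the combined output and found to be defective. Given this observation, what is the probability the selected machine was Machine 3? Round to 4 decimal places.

Posterior probability ≈ 0.0496

P(defective|M1) = 0.113; P(defective|M2) = 0.103; P(defective|M3) = 0.075; P(defective|M4) = 0.291.
Prior × likelihood for each source: 0.18·0.113=0.02034, 0.55·0.103=0.05665, 0.09·0.075=0.006750, 0.18·0.291=0.05238. Summing gives P(defective) = 0.13612.
P(Machine 3 | defective) = 0.006750 / 0.13612 = 0.0496.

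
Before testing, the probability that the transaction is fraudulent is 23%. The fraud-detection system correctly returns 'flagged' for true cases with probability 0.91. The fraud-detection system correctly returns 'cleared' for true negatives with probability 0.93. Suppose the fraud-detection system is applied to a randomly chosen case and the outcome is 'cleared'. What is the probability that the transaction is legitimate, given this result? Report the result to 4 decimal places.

P(¬H | E) ≈ 0.9719

Write H for 'the transaction is fraudulent'. Prior odds H:¬H = 0.23/0.77 = 0.29870. For the 'cleared' outcome, the likelihood ratio is 0.09/0.93 = 0.096774.
Posterior odds = 0.29870 × 0.096774 = 0.028907, so P(H|E) = 0.028907/(1+0.028907) = 0.0281. Then P(¬H|E) = 1 − 0.0281 = 0.9719.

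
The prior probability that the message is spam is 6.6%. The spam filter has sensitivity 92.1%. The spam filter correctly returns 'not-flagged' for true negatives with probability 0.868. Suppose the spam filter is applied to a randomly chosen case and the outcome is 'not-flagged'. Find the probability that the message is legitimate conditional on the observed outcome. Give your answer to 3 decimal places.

Let H be the event that the message is spam. P(H) = 0.066, so P(¬H) = 0.934. With E the 'not-flagged' result, P(E|H) = 0.079 and P(E|¬H) = 0.868.
P(E) = 0.079·0.066 + 0.868·0.934 = 0.0052140 + 0.81071 = 0.81593.
By Bayes' theorem, P(H|E) = 0.0052140 / 0.81593 = 0.006. Hence P(¬H|E) = 1 − 0.006 = 0.994.

P(¬H | E) ≈ 0.994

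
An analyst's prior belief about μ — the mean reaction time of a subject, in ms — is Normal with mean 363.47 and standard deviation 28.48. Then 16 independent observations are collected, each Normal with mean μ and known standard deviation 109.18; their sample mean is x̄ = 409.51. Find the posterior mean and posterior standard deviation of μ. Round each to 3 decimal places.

Posterior mean ≈ 387.468; posterior SD ≈ 19.706

Prior precision 1/τ₀² = 1/28.48² = 0.00123288; data precision n/σ² = 16/109.18² = 0.00134225.
Posterior precision = 0.00123288 + 0.00134225 = 0.00257513, giving posterior SD = 1/√0.00257513 = 19.706.
Posterior mean = (0.00123288·363.47 + 0.00134225·409.51) / 0.00257513 = 387.468.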